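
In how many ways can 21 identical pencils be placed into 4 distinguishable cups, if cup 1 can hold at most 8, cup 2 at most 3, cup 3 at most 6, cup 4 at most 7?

20

Ignoring the caps, the number of non-negative solutions to x_1+…+x_4 = 21 is C(24,3) = 2024.
Subtract solutions that violate a single cap (substitute x_i' = x_i − (cap_i+1)): x_1 ≥ 9 gives C(15,3) = 455; x_2 ≥ 4 gives C(20,3) = 1140; x_3 ≥ 7 gives C(17,3) = 680; x_4 ≥ 8 gives C(16,3) = 560. Together 2835.
Add back pairs where two caps are both exceeded: 165 + 56 + 35 + 286 + 220 + 84 = 846.
Subtract triples: 4 + 1 + 0 + 10 = 15.
By inclusion–exclusion the count is 2024 − 2835 + 846 − 15 = 20.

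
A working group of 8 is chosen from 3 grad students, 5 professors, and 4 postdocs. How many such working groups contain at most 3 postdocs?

Split by how many postdocs are chosen (0 through 3).
Sum: C(4,0)·C(8,8) + C(4,1)·C(8,7) + C(4,2)·C(8,6) + C(4,3)·C(8,5) = 1 + 32 + 168 + 224 = 425.

425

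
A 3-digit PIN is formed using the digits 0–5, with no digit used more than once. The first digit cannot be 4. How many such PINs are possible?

The first digit has 6−1 = 5 choices (anything except 4).
The remaining 2 digits are filled from the other 5 symbols without repetition: 5 × 4 = 20.
Total: 5 × 20 = 100.

100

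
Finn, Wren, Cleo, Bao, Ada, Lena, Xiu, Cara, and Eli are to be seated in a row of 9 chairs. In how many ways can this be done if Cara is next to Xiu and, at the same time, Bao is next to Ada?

Treat {Cara,Xiu} as one block (2 orders) and {Bao,Ada} as another (2 orders).
That leaves 7 units to arrange: 2 × 2 × 7! = 4 × 5040 = 20160.

20160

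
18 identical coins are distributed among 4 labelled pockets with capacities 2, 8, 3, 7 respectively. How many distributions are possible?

10

Without the upper bounds there are C(21,3) = 1330 ways to split 18 among 4 pockets.
Subtract solutions that violate a single cap (substitute x_i' = x_i − (cap_i+1)): x_1 ≥ 3 gives C(18,3) = 816; x_2 ≥ 9 gives C(12,3) = 220; x_3 ≥ 4 gives C(17,3) = 680; x_4 ≥ 8 gives C(13,3) = 286. Together 2002.
Add back pairs where two caps are both exceeded: 84 + 364 + 120 + 56 + 4 + 84 = 712.
Subtract triples: 10 + 0 + 20 + 0 = 30.
By inclusion–exclusion the count is 1330 − 2002 + 712 − 30 = 10.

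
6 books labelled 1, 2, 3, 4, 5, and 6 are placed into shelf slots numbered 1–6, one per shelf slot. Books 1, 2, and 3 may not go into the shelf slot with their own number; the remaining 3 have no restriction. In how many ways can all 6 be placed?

426

Let Aᵢ (for i ∈ {1, 2, 3}) be the placements that put book i in its forbidden shelf slot. Any j of these fix j positions, leaving (6−j)! ways to fill the rest, and there are C(3,j) ways to pick which j.
By inclusion–exclusion, the number of valid placements is Σ_{j=0}^{3} (−1)^j C(3,j)·(6−j)!.
Computing: 720 − 360 + 72 − 6 = 426.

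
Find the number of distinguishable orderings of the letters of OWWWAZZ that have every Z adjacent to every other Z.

120

Treat the 2 copies of Z as a single block. The multiset to arrange is then {ZZ, A, O, W, W, W}, 6 items in all.
That gives (6)!/(3!) = 120 arrangements.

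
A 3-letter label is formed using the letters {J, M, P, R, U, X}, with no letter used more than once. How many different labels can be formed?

120

Choose and order 3 of the 6 symbols: the first letter has 6 options, the next 5, then 4.
That product is 6 × 5 × 4 = 120.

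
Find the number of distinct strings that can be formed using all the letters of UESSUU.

Letter multiplicities in UESSUU: E×1, S×2, U×3.
The number of distinct arrangements is 6!/(3!·2!) = 720/12 = 60.

60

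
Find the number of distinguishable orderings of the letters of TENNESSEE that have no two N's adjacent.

There are 9!/(4!·2!·2!) = 3780 arrangements of TENNESSEE in total.
If the two N's are adjacent, glue them into one block, leaving 8 items to arrange: (8)!/(4!·2!) = 840 ways.
Hence 3780 − 840 = 2940.

2940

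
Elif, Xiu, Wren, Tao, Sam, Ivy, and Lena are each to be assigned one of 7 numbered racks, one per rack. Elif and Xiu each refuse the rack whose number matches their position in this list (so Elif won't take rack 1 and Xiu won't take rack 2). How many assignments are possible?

3720

Let Aᵢ (for i ∈ {1, 2}) be the placements that put person i in their forbidden rack. Any j of these fix j positions, leaving (7−j)! ways to fill the rest, and there are C(2,j) ways to pick which j.
By inclusion–exclusion, the number of valid placements is Σ_{j=0}^{2} (−1)^j C(2,j)·(7−j)!.
Computing: 5040 − 1440 + 120 = 3720.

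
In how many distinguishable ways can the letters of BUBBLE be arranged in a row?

BUBBLE has 6 letters with B appearing 3 times.
Dividing 6! = 720 by 3! = 6 for the repeated letters gives 120.

120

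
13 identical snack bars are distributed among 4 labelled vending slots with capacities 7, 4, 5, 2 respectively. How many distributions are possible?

45

By stars and bars, unrestricted non-negative solutions to x_1+…+x_4 = 13 number C(13+3,3) = 560.
Subtract solutions that violate a single cap (substitute x_i' = x_i − (cap_i+1)): x_1 ≥ 8 gives C(8,3) = 56; x_2 ≥ 5 gives C(11,3) = 165; x_3 ≥ 6 gives C(10,3) = 120; x_4 ≥ 3 gives C(13,3) = 286. Together 627.
Add back pairs where two caps are both exceeded: 1 + 0 + 10 + 10 + 56 + 35 = 112.
By inclusion–exclusion the count is 560 − 627 + 112 = 45.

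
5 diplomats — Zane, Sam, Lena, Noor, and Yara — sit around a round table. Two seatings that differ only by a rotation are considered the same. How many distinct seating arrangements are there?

24

Around a circle, 5 distinct people have 5!/5 = (4)! = 24 rotationally distinct seatings.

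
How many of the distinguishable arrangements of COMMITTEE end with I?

5040

Fix I in the last position and arrange the remaining 8 letters.
Those 8 letters have E appearing twice, M appearing twice, and T appearing twice, giving (8)!/(2!·2!·2!) = 5040.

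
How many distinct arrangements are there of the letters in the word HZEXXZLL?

HZEXXZLL has 8 letters with L appearing twice, X appearing twice, and Z appearing twice.
Dividing 8! = 40320 by 2!·2!·2! = 8 for the repeated letters gives 5040.

5040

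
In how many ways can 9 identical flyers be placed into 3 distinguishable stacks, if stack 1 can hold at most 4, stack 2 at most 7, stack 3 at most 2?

Ignoring the caps, the number of non-negative solutions to x_1+…+x_3 = 9 is C(11,2) = 55.
Subtract solutions that violate a single cap (substitute x_i' = x_i − (cap_i+1)): x_1 ≥ 5 gives C(6,2) = 15; x_2 ≥ 8 gives C(3,2) = 3; x_3 ≥ 3 gives C(8,2) = 28. Together 46.
Add back pairs where two caps are both exceeded: 0 + 3 + 0 = 3.
By inclusion–exclusion the count is 55 − 46 + 3 = 12.

12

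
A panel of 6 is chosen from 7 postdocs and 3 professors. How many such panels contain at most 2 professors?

Split by how many professors are chosen (0 through 2).
Sum: C(3,0)·C(7,6) + C(3,1)·C(7,5) + C(3,2)·C(7,4) = 7 + 63 + 105 = 175.

175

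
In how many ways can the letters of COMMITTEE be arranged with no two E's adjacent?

35280

Total arrangements of COMMITTEE: 9!/(2!·2!·2!) = 45360.
If the two E's are adjacent, glue them into one block, leaving 8 items to arrange: (8)!/(2!·2!) = 10080 ways.
Hence 45360 − 10080 = 35280.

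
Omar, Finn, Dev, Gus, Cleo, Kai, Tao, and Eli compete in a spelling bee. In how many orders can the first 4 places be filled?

There are 8 choices for 1st place, 7 for 2nd, and so on down to 5 for position 4.
That gives 8 × 7 × 6 × 5 = 1680.

1680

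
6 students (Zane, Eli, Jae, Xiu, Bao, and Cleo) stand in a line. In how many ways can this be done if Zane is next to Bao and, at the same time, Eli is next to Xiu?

96

Treat {Zane,Bao} as one block (2 orders) and {Eli,Xiu} as another (2 orders).
That leaves 4 units to arrange: 2 × 2 × 4! = 4 × 24 = 96.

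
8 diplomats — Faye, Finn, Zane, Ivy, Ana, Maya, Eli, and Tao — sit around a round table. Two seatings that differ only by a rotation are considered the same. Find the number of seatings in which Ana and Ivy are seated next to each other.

1440

Glue Ana and Ivy into a block (2 internal orders). Seating 7 units around a circle gives (6)! arrangements.
So 2 × (6)! = 2 × 720 = 1440.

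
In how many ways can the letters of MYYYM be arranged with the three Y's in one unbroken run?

3

Treat the 3 copies of Y as a single block. The multiset to arrange is then {YYY, M, M}, 3 items in all.
That gives (3)!/(2!) = 3 arrangements.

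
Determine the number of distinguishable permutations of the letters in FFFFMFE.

42

The 7 letters of FFFFMFE have repeats: F appearing 5 times.
So there are 7! / (5!) = 42 distinguishable arrangements.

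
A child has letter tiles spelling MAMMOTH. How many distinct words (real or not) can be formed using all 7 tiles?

840

The 7 letters of MAMMOTH have repeats: M appearing 3 times.
Dividing 7! = 5040 by 3! = 6 for the repeated letters gives 840.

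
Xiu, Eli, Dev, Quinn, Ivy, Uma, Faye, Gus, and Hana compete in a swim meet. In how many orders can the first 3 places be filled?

504

This is an ordered selection of 3 from 9: P(9,3).
That gives 9 × 8 × 7 = 504.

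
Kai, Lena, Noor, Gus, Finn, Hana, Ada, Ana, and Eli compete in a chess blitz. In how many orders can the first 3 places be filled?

This is an ordered selection of 3 from 9: P(9,3).
That gives 9 × 8 × 7 = 504.

504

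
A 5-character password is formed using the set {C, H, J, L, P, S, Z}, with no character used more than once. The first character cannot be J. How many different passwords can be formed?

2160

The first character has 7−1 = 6 choices (anything except J).
The remaining 4 characters are filled from the other 6 symbols without repetition: 6 × 5 × 4 × 3 = 360.
Total: 6 × 360 = 2160.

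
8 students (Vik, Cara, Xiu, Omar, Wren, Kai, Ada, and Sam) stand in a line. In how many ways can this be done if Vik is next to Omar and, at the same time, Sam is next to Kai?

2880

Treat {Vik,Omar} as one block (2 orders) and {Sam,Kai} as another (2 orders).
That leaves 6 units to arrange: 2 × 2 × 6! = 4 × 720 = 2880.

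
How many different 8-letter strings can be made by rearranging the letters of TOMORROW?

Letter multiplicities in TOMORROW: M×1, O×3, R×2, T×1, W×1.
So there are 8! / (3!·2!) = 3360 distinguishable arrangements.

3360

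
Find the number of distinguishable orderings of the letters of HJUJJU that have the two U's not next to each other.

Total arrangements of HJUJJU: 6!/(3!·2!) = 60.
Arrangements with the U's together: treat UU as one letter, giving (5)!/(3!) = 20.
Hence 60 − 20 = 40.

40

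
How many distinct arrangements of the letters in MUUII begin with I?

12

Fix I in the first position and arrange the remaining 4 letters.
Those 4 letters have U appearing twice, giving (4)!/(2!) = 12.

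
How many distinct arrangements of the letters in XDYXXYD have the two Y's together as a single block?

Treat the 2 copies of Y as a single block. The multiset to arrange is then {YY, D, D, X, X, X}, 6 items in all.
That gives (6)!/(3!·2!) = 60 arrangements.

60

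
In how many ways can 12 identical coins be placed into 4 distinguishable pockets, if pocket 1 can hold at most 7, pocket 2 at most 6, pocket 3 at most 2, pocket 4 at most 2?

Without the upper bounds there are C(15,3) = 455 ways to split 12 among 4 pockets.
Subtract solutions that violate a single cap (substitute x_i' = x_i − (cap_i+1)): x_1 ≥ 8 gives C(7,3) = 35; x_2 ≥ 7 gives C(8,3) = 56; x_3 ≥ 3 gives C(12,3) = 220; x_4 ≥ 3 gives C(12,3) = 220. Together 531.
Add back pairs where two caps are both exceeded: 0 + 4 + 4 + 10 + 10 + 84 = 112.
By inclusion–exclusion the count is 455 − 531 + 112 = 36.

36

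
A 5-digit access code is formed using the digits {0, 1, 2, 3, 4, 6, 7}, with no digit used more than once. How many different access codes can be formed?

2520

With no repetition, fill the 5 digits in order: 7 choices, then 6, down to 3.
That product is 7 × 6 × 5 × 4 × 3 = 2520.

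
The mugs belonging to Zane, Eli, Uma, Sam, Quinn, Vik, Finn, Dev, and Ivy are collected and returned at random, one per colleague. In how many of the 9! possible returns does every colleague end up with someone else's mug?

This is the derangement count D_9: permutations of 9 items with no fixed point.
By inclusion–exclusion this is Σ_{j=0}^{9} (−1)^j C(9,j)·(9−j)!.
Computing: 362880 − 362880 + 181440 − 60480 + 15120 − 3024 + 504 − 72 + 9 − 1 = 133496.

133496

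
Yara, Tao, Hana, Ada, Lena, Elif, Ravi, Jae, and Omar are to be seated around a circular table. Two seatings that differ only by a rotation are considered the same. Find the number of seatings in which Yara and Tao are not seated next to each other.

30240

All circular seatings of 9 people number (8)! = 40320.
Those with Yara next to Tao: fuse the pair into one unit and seat 8 units around a circle — 2·(7)! = 10080.
Subtracting, 40320 − 10080 = 30240.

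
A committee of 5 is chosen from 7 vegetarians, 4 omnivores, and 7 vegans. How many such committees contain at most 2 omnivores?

Split by how many omnivores are chosen (0 through 2).
Sum: C(4,0)·C(14,5) + C(4,1)·C(14,4) + C(4,2)·C(14,3) = 2002 + 4004 + 2184 = 8190.

8190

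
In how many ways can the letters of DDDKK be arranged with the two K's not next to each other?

Total arrangements of DDDKK: 5!/(3!·2!) = 10.
Arrangements with the K's together: treat KK as one letter, giving (4)!/(3!) = 4.
Subtracting, 10 − 4 = 6 arrangements keep the K's apart.

6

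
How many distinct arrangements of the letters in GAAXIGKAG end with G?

3360

Fix G in the last position and arrange the remaining 8 letters.
Those 8 letters have A appearing 3 times and G appearing twice, giving (8)!/(3!·2!) = 3360.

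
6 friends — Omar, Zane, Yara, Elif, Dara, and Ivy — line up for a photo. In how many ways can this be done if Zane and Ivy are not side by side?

There are 6! = 720 arrangements in all. If Zane and Ivy are adjacent, merging them into one block gives 2·(5)! = 240 arrangements.
Complementary counting: 720 − 240 = 480.

480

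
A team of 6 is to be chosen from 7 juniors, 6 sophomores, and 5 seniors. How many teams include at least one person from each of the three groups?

15470

Total 6-person selections from all 18: C(18,6) = 18564.
Selections missing a whole group: no juniors → C(11,6) = 462; no sophomores → C(12,6) = 924; no seniors → C(13,6) = 1716.
Add back selections omitting two groups (i.e. drawn from a single group): C(7,6) + C(6,6) + C(5,6) = 8.
By inclusion–exclusion: 18564 − 3102 + 8 = 15470.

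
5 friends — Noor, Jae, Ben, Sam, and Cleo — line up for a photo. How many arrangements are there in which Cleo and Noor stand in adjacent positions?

48

Place the 3 others and the Cleo-Noor pair as 4 objects in a line; the pair has 2 internal arrangements.
That gives 2 × 4! = 2 × 24 = 48.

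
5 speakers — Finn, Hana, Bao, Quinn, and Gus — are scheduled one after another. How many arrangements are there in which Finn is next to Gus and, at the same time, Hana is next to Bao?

Treat {Finn,Gus} as one block (2 orders) and {Hana,Bao} as another (2 orders).
That leaves 3 units to arrange: 2 × 2 × 3! = 4 × 6 = 24.

24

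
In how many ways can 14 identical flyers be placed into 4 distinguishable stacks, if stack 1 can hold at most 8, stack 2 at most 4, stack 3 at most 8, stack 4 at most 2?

By stars and bars, unrestricted non-negative solutions to x_1+…+x_4 = 14 number C(14+3,3) = 680.
Subtract solutions that violate a single cap (substitute x_i' = x_i − (cap_i+1)): x_1 ≥ 9 gives C(8,3) = 56; x_2 ≥ 5 gives C(12,3) = 220; x_3 ≥ 9 gives C(8,3) = 56; x_4 ≥ 3 gives C(14,3) = 364. Together 696.
Add back pairs where two caps are both exceeded: 1 + 0 + 10 + 1 + 84 + 10 = 106.
By inclusion–exclusion the count is 680 − 696 + 106 = 90.

90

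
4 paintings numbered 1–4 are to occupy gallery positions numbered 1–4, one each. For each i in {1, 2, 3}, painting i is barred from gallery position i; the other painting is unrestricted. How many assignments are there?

11

Let Aᵢ (for i ∈ {1, 2, 3}) be the placements that put painting i in its forbidden gallery position. Any j of these fix j positions, leaving (4−j)! ways to fill the rest, and there are C(3,j) ways to pick which j.
By inclusion–exclusion, the number of valid placements is Σ_{j=0}^{3} (−1)^j C(3,j)·(4−j)!.
Computing: 24 − 18 + 6 − 1 = 11.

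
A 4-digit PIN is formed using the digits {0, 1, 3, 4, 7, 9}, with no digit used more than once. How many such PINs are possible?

360

With no repetition, fill the 4 digits in order: 6 choices, then 5, down to 3.
6 × 5 × 4 × 3 = 360.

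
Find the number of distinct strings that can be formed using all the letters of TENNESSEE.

3780

The 9 letters of TENNESSEE have repeats: E appearing 4 times, N appearing twice, and S appearing twice.
Dividing 9! = 362880 by 4!·2!·2! = 96 for the repeated letters gives 3780.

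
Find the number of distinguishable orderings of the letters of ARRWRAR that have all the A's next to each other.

30

Treat the 2 copies of A as a single block. The multiset to arrange is then {AA, R, R, R, R, W}, 6 items in all.
That gives (6)!/(4!) = 30 arrangements.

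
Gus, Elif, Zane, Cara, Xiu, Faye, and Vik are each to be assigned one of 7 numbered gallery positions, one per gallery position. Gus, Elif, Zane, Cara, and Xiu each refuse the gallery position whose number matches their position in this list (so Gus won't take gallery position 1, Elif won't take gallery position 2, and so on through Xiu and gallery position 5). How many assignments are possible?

2428

Let Aᵢ (for 1 ≤ i ≤ 5) be the placements that put person i in their forbidden gallery position. Any j of these fix j positions, leaving (7−j)! ways to fill the rest, and there are C(5,j) ways to pick which j.
By inclusion–exclusion, the number of valid placements is Σ_{j=0}^{5} (−1)^j C(5,j)·(7−j)!.
Computing: 5040 − 3600 + 1200 − 240 + 30 − 2 = 2428.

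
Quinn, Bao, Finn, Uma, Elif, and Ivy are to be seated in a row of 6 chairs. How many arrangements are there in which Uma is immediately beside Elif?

240

Place the 4 others and the Uma-Elif pair as 5 objects in a line; the pair has 2 internal arrangements.
That gives 2 × 5! = 2 × 120 = 240.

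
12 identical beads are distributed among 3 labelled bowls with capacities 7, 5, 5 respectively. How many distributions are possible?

By stars and bars, unrestricted non-negative solutions to x_1+…+x_3 = 12 number C(12+2,2) = 91.
Subtract solutions that violate a single cap (substitute x_i' = x_i − (cap_i+1)): x_1 ≥ 8 gives C(6,2) = 15; x_2 ≥ 6 gives C(8,2) = 28; x_3 ≥ 6 gives C(8,2) = 28. Together 71.
Add back pairs where two caps are both exceeded: 0 + 0 + 1 = 1.
By inclusion–exclusion the count is 91 − 71 + 1 = 21.

21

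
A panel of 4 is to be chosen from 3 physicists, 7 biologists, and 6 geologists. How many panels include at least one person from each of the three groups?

819

Total 4-person selections from all 16: C(16,4) = 1820.
Selections missing a whole group: no physicists → C(13,4) = 715; no biologists → C(9,4) = 126; no geologists → C(10,4) = 210.
Add back selections omitting two groups (i.e. drawn from a single group): C(3,4) + C(7,4) + C(6,4) = 50.
By inclusion–exclusion: 1820 − 1051 + 50 = 819.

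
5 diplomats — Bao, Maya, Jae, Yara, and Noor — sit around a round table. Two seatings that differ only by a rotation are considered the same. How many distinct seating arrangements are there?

24

Fix one person's seat to break rotational symmetry; the remaining 4 people can be arranged in (4)! = 24 ways.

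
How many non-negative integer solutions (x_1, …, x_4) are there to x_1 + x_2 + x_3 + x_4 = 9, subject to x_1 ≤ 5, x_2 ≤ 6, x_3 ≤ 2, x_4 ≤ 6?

By stars and bars, unrestricted non-negative solutions to x_1+…+x_4 = 9 number C(9+3,3) = 220.
Subtract solutions that violate a single cap (substitute x_i' = x_i − (cap_i+1)): x_1 ≥ 6 gives C(6,3) = 20; x_2 ≥ 7 gives C(5,3) = 10; x_3 ≥ 3 gives C(9,3) = 84; x_4 ≥ 7 gives C(5,3) = 10. Together 124.
Add back pairs where two caps are both exceeded: 0 + 1 + 0 + 0 + 0 + 0 = 1.
By inclusion–exclusion the count is 220 − 124 + 1 = 97.

97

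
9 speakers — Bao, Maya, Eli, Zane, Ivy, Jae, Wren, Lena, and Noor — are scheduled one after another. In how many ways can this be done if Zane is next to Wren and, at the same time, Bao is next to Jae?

20160

Treat {Zane,Wren} as one block (2 orders) and {Bao,Jae} as another (2 orders).
That leaves 7 units to arrange: 2 × 2 × 7! = 4 × 5040 = 20160.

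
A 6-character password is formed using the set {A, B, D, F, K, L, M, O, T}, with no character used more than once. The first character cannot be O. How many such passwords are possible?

The first character has 9−1 = 8 choices (anything except O).
The remaining 5 characters are filled from the other 8 symbols without repetition: 8 × 7 × 6 × 5 × 4 = 6720.
Total: 8 × 6720 = 53760.

53760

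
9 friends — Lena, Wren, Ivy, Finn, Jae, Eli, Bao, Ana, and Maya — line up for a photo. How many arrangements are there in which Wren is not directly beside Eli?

Of the 9! = 362880 arrangements, those with Wren and Eli adjacent number 2 × 8! = 80640 (treat the pair as a block with 2 internal orders).
Complementary counting: 362880 − 80640 = 282240.

282240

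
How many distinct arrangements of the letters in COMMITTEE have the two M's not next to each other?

35280

Total arrangements of COMMITTEE: 9!/(2!·2!·2!) = 45360.
If the two M's are adjacent, glue them into one block, leaving 8 items to arrange: (8)!/(2!·2!) = 10080 ways.
Subtracting, 45360 − 10080 = 35280 arrangements keep the M's apart.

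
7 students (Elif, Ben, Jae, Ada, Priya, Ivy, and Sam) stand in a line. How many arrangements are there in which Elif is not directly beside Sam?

There are 7! = 5040 arrangements in all. If Elif and Sam are adjacent, merging them into one block gives 2·(6)! = 1440 arrangements.
Complementary counting: 5040 − 1440 = 3600.

3600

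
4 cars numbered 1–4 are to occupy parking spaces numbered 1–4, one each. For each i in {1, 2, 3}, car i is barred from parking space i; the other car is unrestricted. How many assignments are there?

Let Aᵢ (for i ∈ {1, 2, 3}) be the placements that put car i in its forbidden parking space. Any j of these fix j positions, leaving (4−j)! ways to fill the rest, and there are C(3,j) ways to pick which j.
By inclusion–exclusion, the number of valid placements is Σ_{j=0}^{3} (−1)^j C(3,j)·(4−j)!.
Computing: 24 − 18 + 6 − 1 = 11.

11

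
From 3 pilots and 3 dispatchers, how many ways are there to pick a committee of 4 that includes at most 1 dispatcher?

Split by how many dispatchers are chosen (0 through 1).
Sum: C(3,0)·C(3,4) + C(3,1)·C(3,3) = 0 + 3 = 3.

3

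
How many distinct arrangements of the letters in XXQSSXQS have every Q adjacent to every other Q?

Treat the 2 copies of Q as a single block. The multiset to arrange is then {QQ, S, S, S, X, X, X}, 7 items in all.
That gives (7)!/(3!·3!) = 140 arrangements.

140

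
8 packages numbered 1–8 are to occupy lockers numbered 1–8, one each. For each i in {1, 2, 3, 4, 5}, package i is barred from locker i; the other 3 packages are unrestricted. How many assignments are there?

Let Aᵢ (for 1 ≤ i ≤ 5) be the placements that put package i in its forbidden locker. Any j of these fix j positions, leaving (8−j)! ways to fill the rest, and there are C(5,j) ways to pick which j.
By inclusion–exclusion, the number of valid placements is Σ_{j=0}^{5} (−1)^j C(5,j)·(8−j)!.
Computing: 40320 − 25200 + 7200 − 1200 + 120 − 6 = 21234.

21234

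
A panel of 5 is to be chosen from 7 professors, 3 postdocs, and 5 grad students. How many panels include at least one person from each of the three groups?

With no constraint there are C(15,5) = 3003 possible selections.
Subtract selections that omit an entire group: no professors → C(8,5) = 56; no postdocs → C(12,5) = 792; no grad students → C(10,5) = 252.
Add back selections omitting two groups (i.e. drawn from a single group): C(7,5) + C(3,5) + C(5,5) = 22.
By inclusion–exclusion: 3003 − 1100 + 22 = 1925.

1925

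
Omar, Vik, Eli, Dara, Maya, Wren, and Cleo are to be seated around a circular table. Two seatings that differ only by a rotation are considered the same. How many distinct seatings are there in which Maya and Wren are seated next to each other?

240

Glue Maya and Wren into a block (2 internal orders). Seating 6 units around a circle gives (5)! arrangements.
So 2 × (5)! = 2 × 120 = 240.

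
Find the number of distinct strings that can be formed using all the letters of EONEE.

20

Letter multiplicities in EONEE: E×3, N×1, O×1.
Dividing 5! = 120 by 3! = 6 for the repeated letters gives 20.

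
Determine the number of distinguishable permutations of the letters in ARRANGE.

1260

ARRANGE has 7 letters with A appearing twice and R appearing twice.
So there are 7! / (2!·2!) = 1260 distinguishable arrangements.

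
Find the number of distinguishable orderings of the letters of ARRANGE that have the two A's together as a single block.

Treat the 2 copies of A as a single block. The multiset to arrange is then {AA, E, G, N, R, R}, 6 items in all.
That gives (6)!/(2!) = 360 arrangements.

360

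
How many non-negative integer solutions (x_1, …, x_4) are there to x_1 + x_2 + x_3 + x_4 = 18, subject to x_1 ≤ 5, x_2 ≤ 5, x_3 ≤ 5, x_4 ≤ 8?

Without the upper bounds there are C(21,3) = 1330 ways to split 18 among 4 variables.
Subtract solutions that violate a single cap (substitute x_i' = x_i − (cap_i+1)): x_1 ≥ 6 gives C(15,3) = 455; x_2 ≥ 6 gives C(15,3) = 455; x_3 ≥ 6 gives C(15,3) = 455; x_4 ≥ 9 gives C(12,3) = 220. Together 1585.
Add back pairs where two caps are both exceeded: 84 + 84 + 20 + 84 + 20 + 20 = 312.
Subtract triples: 1 + 0 + 0 + 0 = 1.
By inclusion–exclusion the count is 1330 − 1585 + 312 − 1 = 56.

56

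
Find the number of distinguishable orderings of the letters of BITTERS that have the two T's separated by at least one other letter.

Total arrangements of BITTERS: 7!/(2!) = 2520.
Arrangements with the T's together: treat TT as one letter, giving (6)! = 720.
Subtracting, 2520 − 720 = 1800 arrangements keep the T's apart.

1800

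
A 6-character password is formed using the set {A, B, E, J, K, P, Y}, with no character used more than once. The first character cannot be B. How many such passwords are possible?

4320

The first character has 7−1 = 6 choices (anything except B).
The remaining 5 characters are filled from the other 6 symbols without repetition: 6 × 5 × 4 × 3 × 2 = 720.
Total: 6 × 720 = 4320.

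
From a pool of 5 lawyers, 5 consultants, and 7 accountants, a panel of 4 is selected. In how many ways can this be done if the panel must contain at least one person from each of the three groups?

With no constraint there are C(17,4) = 2380 possible selections.
Selections missing a whole group: no lawyers → C(12,4) = 495; no consultants → C(12,4) = 495; no accountants → C(10,4) = 210.
Add back selections omitting two groups (i.e. drawn from a single group): C(5,4) + C(5,4) + C(7,4) = 45.
By inclusion–exclusion: 2380 − 1200 + 45 = 1225.

1225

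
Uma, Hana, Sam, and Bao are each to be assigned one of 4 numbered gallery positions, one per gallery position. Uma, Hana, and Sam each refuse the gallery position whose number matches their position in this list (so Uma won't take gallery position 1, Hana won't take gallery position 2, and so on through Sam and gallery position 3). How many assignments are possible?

Let Aᵢ (for i ∈ {1, 2, 3}) be the placements that put person i in their forbidden gallery position. Any j of these fix j positions, leaving (4−j)! ways to fill the rest, and there are C(3,j) ways to pick which j.
By inclusion–exclusion, the number of valid placements is Σ_{j=0}^{3} (−1)^j C(3,j)·(4−j)!.
Computing: 24 − 18 + 6 − 1 = 11.

11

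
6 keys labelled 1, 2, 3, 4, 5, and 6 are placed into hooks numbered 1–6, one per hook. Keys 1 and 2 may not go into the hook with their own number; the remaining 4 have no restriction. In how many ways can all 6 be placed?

504

Let Aᵢ (for i ∈ {1, 2}) be the placements that put key i in its forbidden hook. Any j of these fix j positions, leaving (6−j)! ways to fill the rest, and there are C(2,j) ways to pick which j.
By inclusion–exclusion, the number of valid placements is Σ_{j=0}^{2} (−1)^j C(2,j)·(6−j)!.
Computing: 720 − 240 + 24 = 504.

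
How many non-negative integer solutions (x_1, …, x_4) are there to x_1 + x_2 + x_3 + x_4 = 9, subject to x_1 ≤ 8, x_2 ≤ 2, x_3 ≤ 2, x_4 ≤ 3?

Without the upper bounds there are C(12,3) = 220 ways to split 9 among 4 variables.
Subtract solutions that violate a single cap (substitute x_i' = x_i − (cap_i+1)): x_1 ≥ 9 gives C(3,3) = 1; x_2 ≥ 3 gives C(9,3) = 84; x_3 ≥ 3 gives C(9,3) = 84; x_4 ≥ 4 gives C(8,3) = 56. Together 225.
Add back pairs where two caps are both exceeded: 0 + 0 + 0 + 20 + 10 + 10 = 40.
By inclusion–exclusion the count is 220 − 225 + 40 = 35.

35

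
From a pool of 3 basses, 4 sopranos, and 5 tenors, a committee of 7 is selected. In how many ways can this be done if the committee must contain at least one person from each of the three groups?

747

Total 7-person selections from all 12: C(12,7) = 792.
Selections missing a whole group: no basses → C(9,7) = 36; no sopranos → C(8,7) = 8; no tenors → C(7,7) = 1.
Add back selections omitting two groups (i.e. drawn from a single group): C(3,7) + C(4,7) + C(5,7) = 0.
By inclusion–exclusion: 792 − 45 + 0 = 747.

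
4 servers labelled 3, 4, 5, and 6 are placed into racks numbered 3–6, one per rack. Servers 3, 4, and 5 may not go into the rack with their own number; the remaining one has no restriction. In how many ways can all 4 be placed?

Let Aᵢ (for i ∈ {3, 4, 5}) be the placements that put server i in its forbidden rack. Any j of these fix j positions, leaving (4−j)! ways to fill the rest, and there are C(3,j) ways to pick which j.
By inclusion–exclusion, the number of valid placements is Σ_{j=0}^{3} (−1)^j C(3,j)·(4−j)!.
Computing: 24 − 18 + 6 − 1 = 11.

11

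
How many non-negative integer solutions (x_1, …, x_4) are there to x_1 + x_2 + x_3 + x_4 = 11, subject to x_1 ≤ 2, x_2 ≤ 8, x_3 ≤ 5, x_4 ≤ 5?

97

Ignoring the caps, the number of non-negative solutions to x_1+…+x_4 = 11 is C(14,3) = 364.
Subtract solutions that violate a single cap (substitute x_i' = x_i − (cap_i+1)): x_1 ≥ 3 gives C(11,3) = 165; x_2 ≥ 9 gives C(5,3) = 10; x_3 ≥ 6 gives C(8,3) = 56; x_4 ≥ 6 gives C(8,3) = 56. Together 287.
Add back pairs where two caps are both exceeded: 0 + 10 + 10 + 0 + 0 + 0 = 20.
By inclusion–exclusion the count is 364 − 287 + 20 = 97.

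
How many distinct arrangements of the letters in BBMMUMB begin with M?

60

With the first slot taken by M, it remains to arrange the other 6 letters (BBMUMB).
Those 6 letters have B appearing 3 times and M appearing twice, giving (6)!/(3!·2!) = 60.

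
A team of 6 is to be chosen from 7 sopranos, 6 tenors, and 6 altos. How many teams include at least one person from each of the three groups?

Unrestricted: C(19,6) = 27132 ways to pick any 6 of the 19.
Subtract selections that omit an entire group: no sopranos → C(12,6) = 924; no tenors → C(13,6) = 1716; no altos → C(13,6) = 1716.
Add back selections omitting two groups (i.e. drawn from a single group): C(7,6) + C(6,6) + C(6,6) = 9.
By inclusion–exclusion: 27132 − 4356 + 9 = 22785.

22785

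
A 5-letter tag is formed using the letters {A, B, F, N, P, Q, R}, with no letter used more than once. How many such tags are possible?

Choose and order 5 of the 7 symbols: the first letter has 7 options, the next 6, and so on down to 3.
That product is 7 × 6 × 5 × 4 × 3 = 2520.

2520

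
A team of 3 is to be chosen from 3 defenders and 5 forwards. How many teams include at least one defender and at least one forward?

Total 3-person selections from all 8: C(8,3) = 56.
Selections missing a whole group: no defenders → C(5,3) = 10; no forwards → C(3,3) = 1.
Both groups omitted at once is impossible, so 56 − 11 = 45.

45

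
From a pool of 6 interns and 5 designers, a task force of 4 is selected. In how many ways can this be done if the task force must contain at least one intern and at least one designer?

310

With no constraint there are C(11,4) = 330 possible selections.
Subtract selections that omit an entire group: no interns → C(5,4) = 5; no designers → C(6,4) = 15.
Both groups omitted at once is impossible, so 330 − 20 = 310.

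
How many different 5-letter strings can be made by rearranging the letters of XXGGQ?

30

Letter multiplicities in XXGGQ: G×2, Q×1, X×2.
So there are 5! / (2!·2!) = 30 distinguishable arrangements.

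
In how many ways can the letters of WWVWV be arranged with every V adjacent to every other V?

Treat the 2 copies of V as a single block. The multiset to arrange is then {VV, W, W, W}, 4 items in all.
That gives (4)!/(3!) = 4 arrangements.

4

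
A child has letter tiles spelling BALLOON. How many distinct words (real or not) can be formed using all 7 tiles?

1260

BALLOON has 7 letters with L appearing twice and O appearing twice.
Dividing 7! = 5040 by 2!·2! = 4 for the repeated letters gives 1260.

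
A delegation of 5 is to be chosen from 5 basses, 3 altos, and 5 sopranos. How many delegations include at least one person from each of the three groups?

925

Total 5-person selections from all 13: C(13,5) = 1287.
Selections missing a whole group: no basses → C(8,5) = 56; no altos → C(10,5) = 252; no sopranos → C(8,5) = 56.
Add back selections omitting two groups (i.e. drawn from a single group): C(5,5) + C(3,5) + C(5,5) = 2.
By inclusion–exclusion: 1287 − 364 + 2 = 925.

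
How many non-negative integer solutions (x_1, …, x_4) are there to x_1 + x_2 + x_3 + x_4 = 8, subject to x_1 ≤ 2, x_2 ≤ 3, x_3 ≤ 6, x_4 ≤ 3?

44

By stars and bars, unrestricted non-negative solutions to x_1+…+x_4 = 8 number C(8+3,3) = 165.
Subtract solutions that violate a single cap (substitute x_i' = x_i − (cap_i+1)): x_1 ≥ 3 gives C(8,3) = 56; x_2 ≥ 4 gives C(7,3) = 35; x_3 ≥ 7 gives C(4,3) = 4; x_4 ≥ 4 gives C(7,3) = 35. Together 130.
Add back pairs where two caps are both exceeded: 4 + 0 + 4 + 0 + 1 + 0 = 9.
By inclusion–exclusion the count is 165 − 130 + 9 = 44.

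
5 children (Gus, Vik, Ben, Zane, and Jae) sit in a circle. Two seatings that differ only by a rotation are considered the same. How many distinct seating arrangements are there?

Around a circle, 5 distinct people have 5!/5 = (4)! = 24 rotationally distinct seatings.

24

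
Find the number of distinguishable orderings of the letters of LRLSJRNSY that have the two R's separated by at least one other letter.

35280

Total arrangements of LRLSJRNSY: 9!/(2!·2!·2!) = 45360.
Arrangements with the R's together: treat RR as one letter, giving (8)!/(2!·2!) = 10080.
Hence 45360 − 10080 = 35280.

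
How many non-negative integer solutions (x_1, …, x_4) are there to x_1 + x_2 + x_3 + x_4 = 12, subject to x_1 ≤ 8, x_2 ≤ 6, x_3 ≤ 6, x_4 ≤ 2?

124

Ignoring the caps, the number of non-negative solutions to x_1+…+x_4 = 12 is C(15,3) = 455.
Subtract solutions that violate a single cap (substitute x_i' = x_i − (cap_i+1)): x_1 ≥ 9 gives C(6,3) = 20; x_2 ≥ 7 gives C(8,3) = 56; x_3 ≥ 7 gives C(8,3) = 56; x_4 ≥ 3 gives C(12,3) = 220. Together 352.
Add back pairs where two caps are both exceeded: 0 + 0 + 1 + 0 + 10 + 10 = 21.
By inclusion–exclusion the count is 455 − 352 + 21 = 124.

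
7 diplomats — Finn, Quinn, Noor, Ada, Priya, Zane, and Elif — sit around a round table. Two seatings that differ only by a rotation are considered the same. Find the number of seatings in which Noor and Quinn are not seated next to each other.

480

Without the restriction there are (6)! = 720 seatings.
Those with Noor next to Quinn: fuse the pair into one unit and seat 6 units around a circle — 2·(5)! = 240.
Subtracting, 720 − 240 = 480.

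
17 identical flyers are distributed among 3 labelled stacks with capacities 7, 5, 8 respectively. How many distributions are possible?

Without the upper bounds there are C(19,2) = 171 ways to split 17 among 3 stacks.
Subtract solutions that violate a single cap (substitute x_i' = x_i − (cap_i+1)): x_1 ≥ 8 gives C(11,2) = 55; x_2 ≥ 6 gives C(13,2) = 78; x_3 ≥ 9 gives C(10,2) = 45. Together 178.
Add back pairs where two caps are both exceeded: 10 + 1 + 6 = 17.
By inclusion–exclusion the count is 171 − 178 + 17 = 10.

10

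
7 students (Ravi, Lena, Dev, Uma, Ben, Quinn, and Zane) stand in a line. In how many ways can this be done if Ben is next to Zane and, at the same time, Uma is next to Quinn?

Treat {Ben,Zane} as one block (2 orders) and {Uma,Quinn} as another (2 orders).
That leaves 5 units to arrange: 2 × 2 × 5! = 4 × 120 = 480.

480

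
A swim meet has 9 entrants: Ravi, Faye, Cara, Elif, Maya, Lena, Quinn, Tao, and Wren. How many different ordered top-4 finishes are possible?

There are 9 choices for 1st place, 8 for 2nd, and so on down to 6 for position 4.
That gives 9 × 8 × 7 × 6 = 3024.

3024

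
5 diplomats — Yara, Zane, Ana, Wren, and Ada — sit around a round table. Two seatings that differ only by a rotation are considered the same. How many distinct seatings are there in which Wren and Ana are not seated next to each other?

Without the restriction there are (4)! = 24 seatings.
Seatings with Wren beside Ana: treat them as a block with 2 internal orders, giving 2 × (3)! = 12.
Subtracting, 24 − 12 = 12.

12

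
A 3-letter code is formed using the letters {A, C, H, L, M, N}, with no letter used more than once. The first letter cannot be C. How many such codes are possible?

The first letter has 6−1 = 5 choices (anything except C).
The remaining 2 letters are filled from the other 5 symbols without repetition: 5 × 4 = 20.
Total: 5 × 20 = 100.

100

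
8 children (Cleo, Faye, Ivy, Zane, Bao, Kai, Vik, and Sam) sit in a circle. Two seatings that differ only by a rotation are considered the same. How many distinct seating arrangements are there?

Around a circle, 8 distinct people have 8!/8 = (7)! = 5040 rotationally distinct seatings.

5040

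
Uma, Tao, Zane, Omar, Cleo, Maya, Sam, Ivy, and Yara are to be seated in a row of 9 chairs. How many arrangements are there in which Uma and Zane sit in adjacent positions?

80640

Treat {Uma, Zane} as a single unit. There are 8 units to order, and the pair itself can be ordered 2 ways.
So the count is 2·(8)! = 80640.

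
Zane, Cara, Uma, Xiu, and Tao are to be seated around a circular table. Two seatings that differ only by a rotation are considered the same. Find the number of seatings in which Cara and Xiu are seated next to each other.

12

Treat {Cara, Xiu} as one unit (2 internal orders) and seat the resulting 4 units around the table: (3)! circular arrangements.
So 2 × (3)! = 2 × 6 = 12.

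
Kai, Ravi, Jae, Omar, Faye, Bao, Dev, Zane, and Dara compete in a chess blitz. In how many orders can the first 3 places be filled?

This is an ordered selection of 3 from 9: P(9,3).
That gives 9 × 8 × 7 = 504.

504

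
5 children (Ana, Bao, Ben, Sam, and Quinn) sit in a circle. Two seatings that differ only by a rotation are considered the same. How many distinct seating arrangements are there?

24

Seat Ana anywhere (absorbing the rotational symmetry), then permute the other 4: (4)! = 24.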